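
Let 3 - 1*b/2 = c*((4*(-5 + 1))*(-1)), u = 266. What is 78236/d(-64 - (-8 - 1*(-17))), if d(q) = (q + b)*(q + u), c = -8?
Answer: 78236/36477 ≈ 2.1448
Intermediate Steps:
b = 262 (b = 6 - (-16)*(4*(-5 + 1))*(-1) = 6 - (-16)*(4*(-4))*(-1) = 6 - (-16)*(-16*(-1)) = 6 - (-16)*16 = 6 - 2*(-128) = 6 + 256 = 262)
d(q) = (262 + q)*(266 + q) (d(q) = (q + 262)*(q + 266) = (262 + q)*(266 + q))
78236/d(-64 - (-8 - 1*(-17))) = 78236/(69692 + (-64 - (-8 - 1*(-17)))² + 528*(-64 - (-8 - 1*(-17)))) = 78236/(69692 + (-64 - (-8 + 17))² + 528*(-64 - (-8 + 17))) = 78236/(69692 + (-64 - 1*9)² + 528*(-64 - 1*9)) = 78236/(69692 + (-64 - 9)² + 528*(-64 - 9)) = 78236/(69692 + (-73)² + 528*(-73)) = 78236/(69692 + 5329 - 38544) = 78236/36477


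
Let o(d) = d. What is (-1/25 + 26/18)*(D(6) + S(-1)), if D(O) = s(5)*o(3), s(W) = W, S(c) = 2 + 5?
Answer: 6952/225 ≈ 30.898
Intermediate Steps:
S(c) = 7
D(O) = 15 (D(O) = 5*3 = 15)
(-1/25 + 26/18)*(D(6) + S(-1)) = (-1/25 + 26/18)*(15 + 7) = (-1*1/25 + 26*(1/18))*22 = (-1/25 + 13/9)*22 = (316/225)*22 = 6952/225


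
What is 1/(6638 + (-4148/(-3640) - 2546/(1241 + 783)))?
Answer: 460460/3056478987 ≈ 0.00015065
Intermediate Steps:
1/(6638 + (-4148/(-3640) - 2546/(1241 + 783))) = 1/(6638 + (-4148*(-1/3640) - 2546/2024)) = 1/(6638 + (1037/910 - 2546*1/2024)) = 1/(6638 + (1037/910 - 1273/1012)) = 1/(6638 - 54493/460460) = 1/(3056478987/460460) = 460460/3056478987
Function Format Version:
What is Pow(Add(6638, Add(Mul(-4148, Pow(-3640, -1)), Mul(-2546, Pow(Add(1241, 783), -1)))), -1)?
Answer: Rational(460460, 3056478987) ≈ 0.00015065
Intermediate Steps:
Pow(Add(6638, Add(Mul(-4148, Pow(-3640, -1)), Mul(-2546, Pow(Add(1241, 783), -1)))), -1) = Pow(Add(6638, Add(Mul(-4148, Rational(-1, 3640)), Mul(-2546, Pow(2024, -1)))), -1) = Pow(Add(6638, Add(Rational(1037, 910), Mul(-2546, Rational(1, 2024)))), -1) = Pow(Add(6638, Add(Rational(1037, 910), Rational(-1273, 1012))), -1) = Pow(Add(6638, Rational(-54493, 460460)), -1) = Pow(Rational(3056478987, 460460), -1) = Rational(460460, 3056478987)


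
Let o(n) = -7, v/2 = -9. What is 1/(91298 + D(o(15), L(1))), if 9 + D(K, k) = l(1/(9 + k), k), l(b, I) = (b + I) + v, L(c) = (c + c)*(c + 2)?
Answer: 15/1369156 ≈ 1.0956e-5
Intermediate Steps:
v = -18 (v = 2*(-9) = -18)
L(c) = 2*c*(2 + c) (L(c) = (2*c)*(2 + c) = 2*c*(2 + c))
l(b, I) = -18 + I + b (l(b, I) = (b + I) - 18 = (I + b) - 18 = -18 + I + b)
D(K, k) = -27 + k + 1/(9 + k) (D(K, k) = -9 + (-18 + k + 1/(9 + k)) = -27 + k + 1/(9 + k))
1/(91298 + D(o(15), L(1))) = 1/(91298 + (1 + (-27 + 2*1*(2 + 1))*(9 + 2*1*(2 + 1)))/(9 + 2*1*(2 + 1))) = 1/(91298 + (1 + (-27 + 2*1*3)*(9 + 2*1*3))/(9 + 2*1*3)) = 1/(91298 + (1 + (-27 + 6)*(9 + 6))/(9 + 6)) = 1/(91298 + (1 - 21*15)/15) = 1/(91298 + (1 - 315)/15) = 1/(91298 + (1/15)*(-314)) = 1/(91298 - 314/15) = 1/(1369156/15) = 15/1369156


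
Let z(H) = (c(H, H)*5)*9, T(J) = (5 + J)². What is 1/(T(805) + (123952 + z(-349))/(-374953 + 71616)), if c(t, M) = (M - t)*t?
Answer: 303337/199019281748 ≈ 1.5242e-6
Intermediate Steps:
c(t, M) = t*(M - t)
z(H) = 0 (z(H) = ((H*(H - H))*5)*9 = ((H*0)*5)*9 = (0*5)*9 = 0*9 = 0)
1/(T(805) + (123952 + z(-349))/(-374953 + 71616)) = 1/((5 + 805)² + (123952 + 0)/(-374953 + 71616)) = 1/(810² + 123952/(-303337)) = 1/(656100 + 123952*(-1/303337)) = 1/(656100 - 123952/303337) = 1/(199019281748/303337) = 303337/199019281748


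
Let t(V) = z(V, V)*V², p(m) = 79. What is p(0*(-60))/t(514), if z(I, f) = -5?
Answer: -79/1320980 ≈ -5.9804e-5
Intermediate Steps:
t(V) = -5*V²
p(0*(-60))/t(514) = 79/((-5*514²)) = 79/((-5*264196)) = 79/(-1320980) = 79*(-1/1320980) = -79/1320980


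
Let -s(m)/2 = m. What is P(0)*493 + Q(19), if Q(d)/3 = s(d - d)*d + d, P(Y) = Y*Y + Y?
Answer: 57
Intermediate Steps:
s(m) = -2*m
P(Y) = Y + Y**2 (P(Y) = Y**2 + Y = Y + Y**2)
Q(d) = 3*d (Q(d) = 3*((-2*(d - d))*d + d) = 3*((-2*0)*d + d) = 3*(0*d + d) = 3*(0 + d) = 3*d)
P(0)*493 + Q(19) = (0*(1 + 0))*493 + 3*19 = (0*1)*493 + 57 = 0*493 + 57 = 0 + 57 = 57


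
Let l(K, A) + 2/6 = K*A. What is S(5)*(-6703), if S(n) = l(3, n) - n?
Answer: -194387/3 ≈ -64796.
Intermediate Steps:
l(K, A) = -⅓ + A*K (l(K, A) = -⅓ + K*A = -⅓ + A*K)
S(n) = -⅓ + 2*n (S(n) = (-⅓ + n*3) - n = (-⅓ + 3*n) - n = -⅓ + 2*n)
S(5)*(-6703) = (-⅓ + 2*5)*(-6703) = (-⅓ + 10)*(-6703) = (29/3)*(-6703) = -194387/3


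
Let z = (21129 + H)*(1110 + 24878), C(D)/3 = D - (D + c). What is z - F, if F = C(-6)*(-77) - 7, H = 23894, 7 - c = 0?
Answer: 1170056114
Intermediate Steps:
c = 7 (c = 7 - 1*0 = 7 + 0 = 7)
C(D) = -21 (C(D) = 3*(D - (D + 7)) = 3*(D - (7 + D)) = 3*(D + (-7 - D)) = 3*(-7) = -21)
F = 1610 (F = -21*(-77) - 7 = 1617 - 7 = 1610)
z = 1170057724 (z = (21129 + 23894)*(1110 + 24878) = 45023*25988 = 1170057724)
z - F = 1170057724 - 1*1610 = 1170057724 - 1610 = 1170056114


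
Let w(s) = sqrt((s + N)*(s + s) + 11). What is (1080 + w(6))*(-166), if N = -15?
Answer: -179280 - 166*I*sqrt(97) ≈ -1.7928e+5 - 1634.9*I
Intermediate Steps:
w(s) = sqrt(11 + 2*s*(-15 + s)) (w(s) = sqrt((s - 15)*(s + s) + 11) = sqrt((-15 + s)*(2*s) + 11) = sqrt(2*s*(-15 + s) + 11) = sqrt(11 + 2*s*(-15 + s)))
(1080 + w(6))*(-166) = (1080 + sqrt(11 - 30*6 + 2*6**2))*(-166) = (1080 + sqrt(11 - 180 + 2*36))*(-166) = (1080 + sqrt(11 - 180 + 72))*(-166) = (1080 + sqrt(-97))*(-166) = (1080 + I*sqrt(97))*(-166) = -179280 - 166*I*sqrt(97)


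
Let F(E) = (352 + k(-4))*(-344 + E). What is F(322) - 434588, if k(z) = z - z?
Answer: -442332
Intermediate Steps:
k(z) = 0
F(E) = -121088 + 352*E (F(E) = (352 + 0)*(-344 + E) = 352*(-344 + E) = -121088 + 352*E)
F(322) - 434588 = (-121088 + 352*322) - 434588 = (-121088 + 113344) - 434588 = -7744 - 434588 = -442332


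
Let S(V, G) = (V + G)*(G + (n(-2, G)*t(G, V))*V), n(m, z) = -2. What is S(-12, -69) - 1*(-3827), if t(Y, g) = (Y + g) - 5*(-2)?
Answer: 147440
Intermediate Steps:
t(Y, g) = 10 + Y + g (t(Y, g) = (Y + g) + 10 = 10 + Y + g)
S(V, G) = (G + V)*(G + V*(-20 - 2*G - 2*V)) (S(V, G) = (V + G)*(G + (-2*(10 + G + V))*V) = (G + V)*(G + (-20 - 2*G - 2*V)*V) = (G + V)*(G + V*(-20 - 2*G - 2*V)))
S(-12, -69) - 1*(-3827) = ((-69)**2 - 69*(-12) - 2*(-12)**2*(10 - 69 - 12) - 2*(-69)*(-12)*(10 - 69 - 12)) - 1*(-3827) = (4761 + 828 - 2*144*(-71) - 2*(-69)*(-12)*(-71)) + 3827 = (4761 + 828 + 20448 + 117576) + 3827 = 143613 + 3827 = 147440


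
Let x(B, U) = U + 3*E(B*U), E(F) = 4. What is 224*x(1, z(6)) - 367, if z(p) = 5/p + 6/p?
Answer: 8195/3 ≈ 2731.7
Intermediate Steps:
z(p) = 11/p
x(B, U) = 12 + U (x(B, U) = U + 3*4 = U + 12 = 12 + U)
224*x(1, z(6)) - 367 = 224*(12 + 11/6) - 367 = 224*(83/6) - 367 = 9296/3 - 367 = 8195/3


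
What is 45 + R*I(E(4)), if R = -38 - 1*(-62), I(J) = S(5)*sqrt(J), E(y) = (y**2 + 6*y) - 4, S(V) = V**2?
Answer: 3645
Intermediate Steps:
E(y) = -4 + y**2 + 6*y
I(J) = 25*sqrt(J) (I(J) = 5**2*sqrt(J) = 25*sqrt(J))
R = 24 (R = -38 + 62 = 24)
45 + R*I(E(4)) = 45 + 24*(25*sqrt(-4 + 4**2 + 6*4)) = 45 + 24*(25*sqrt(-4 + 16 + 24)) = 45 + 24*(25*sqrt(36)) = 45 + 24*(25*6) = 45 + 24*150 = 45 + 3600 = 3645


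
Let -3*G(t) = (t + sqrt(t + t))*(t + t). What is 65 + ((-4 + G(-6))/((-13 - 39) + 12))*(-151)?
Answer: -407/10 + 151*I*sqrt(3)/5 ≈ -40.7 + 52.308*I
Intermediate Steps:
G(t) = -2*t*(t + sqrt(2)*sqrt(t))/3 (G(t) = -(t + sqrt(t + t))*(t + t)/3 = -(t + sqrt(2*t))*2*t/3 = -(t + sqrt(2)*sqrt(t))*2*t/3 = -2*t*(t + sqrt(2)*sqrt(t))/3)
65 + ((-4 + G(-6))/((-13 - 39) + 12))*(-151) = 65 + ((-4 + (-2/3*(-6)**2 - 2*sqrt(2)*(-6)**(3/2)/3))/((-13 - 39) + 12))*(-151) = 65 + ((-4 + (-2/3*36 - 2*sqrt(2)*(-6*I*sqrt(6))/3))/(-52 + 12))*(-151) = 65 + ((-4 + (-24 + 8*I*sqrt(3)))/(-40))*(-151) = 65 + ((-28 + 8*I*sqrt(3))*(-1/40))*(-151) = 65 + (7/10 - I*sqrt(3)/5)*(-151) = 65 + (-1057/10 + 151*I*sqrt(3)/5) = -407/10 + 151*I*sqrt(3)/5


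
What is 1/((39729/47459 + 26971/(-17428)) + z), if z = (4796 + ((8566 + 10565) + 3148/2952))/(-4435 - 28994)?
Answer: -10202718062171052/14551445493229615 ≈ -0.70115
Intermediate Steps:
z = -17658913/24670602 (z = (4796 + (19131 + 3148*(1/2952)))/(-33429) = (4796 + (19131 + 787/738))*(-1/33429) = (4796 + 14119465/738)*(-1/33429) = (17658913/738)*(-1/33429) = -17658913/24670602 ≈ -0.71579)
1/((39729/47459 + 26971/(-17428)) + z) = 1/((39729/47459 + 26971/(-17428)) - 17658913/24670602) = 1/((39729*(1/47459) + 26971*(-1/17428)) - 17658913/24670602) = 1/((39729/47459 - 26971/17428) - 17658913/24670602) = 1/(-587619677/827115452 - 17658913/24670602) = 1/(-14551445493229615/10202718062171052) = -10202718062171052/14551445493229615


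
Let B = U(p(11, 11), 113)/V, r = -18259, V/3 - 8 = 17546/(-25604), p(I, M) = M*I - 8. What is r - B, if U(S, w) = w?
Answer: -5130929237/280929 ≈ -18264.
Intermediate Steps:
p(I, M) = -8 + I*M (p(I, M) = I*M - 8 = -8 + I*M)
V = 280929/12802 (V = 24 + 3*(17546/(-25604)) = 24 + 3*(17546*(-1/25604)) = 24 + 3*(-8773/12802) = 24 - 26319/12802 = 280929/12802 ≈ 21.944)
B = 1446626/280929 (B = 113/(280929/12802) = 113*(12802/280929) = 1446626/280929 ≈ 5.1494)
r - B = -18259 - 1*1446626/280929 = -18259 - 1446626/280929 = -5130929237/280929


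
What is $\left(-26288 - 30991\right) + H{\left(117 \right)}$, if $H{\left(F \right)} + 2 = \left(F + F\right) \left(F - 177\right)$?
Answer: $-71321$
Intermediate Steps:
$H{\left(F \right)} = -2 + 2 F \left(-177 + F\right)$ ($H{\left(F \right)} = -2 + \left(F + F\right) \left(F - 177\right) = -2 + 2 F \left(-177 + F\right)$)
$\left(-26288 - 30991\right) + H{\left(117 \right)} = \left(-26288 - 30991\right) - \left(41420 - 27378\right) = -57279 - 14042 = -71321$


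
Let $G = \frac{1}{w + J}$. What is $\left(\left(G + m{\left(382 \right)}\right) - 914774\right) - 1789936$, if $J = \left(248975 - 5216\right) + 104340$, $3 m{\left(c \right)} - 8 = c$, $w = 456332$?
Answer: $- \frac{2175647993979}{804431} \approx -2.7046 \cdot 10^{6}$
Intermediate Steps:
$m{\left(c \right)} = \frac{8}{3} + \frac{c}{3}$
$J = 348099$ ($J = 243759 + 104340 = 348099$)
$G = \frac{1}{804431}$ ($G = \frac{1}{456332 + 348099} = \frac{1}{804431} \approx 1.2431 \cdot 10^{-6}$)
$\left(\left(G + m{\left(382 \right)}\right) - 914774\right) - 1789936 = \left(\left(\frac{1}{804431} + \left(\frac{8}{3} + \frac{1}{3} \cdot 382\right)\right) - 914774\right) - 1789936 = \left(\left(\frac{1}{804431} + \left(\frac{8}{3} + \frac{382}{3}\right)\right) - 914774\right) - 1789936 = \left(\left(\frac{1}{804431} + 130\right) - 914774\right) - 1789936 = \left(\frac{104576031}{804431} - 914774\right) - 1789936 = - \frac{735767987563}{804431} - 1789936 = - \frac{2175647993979}{804431}$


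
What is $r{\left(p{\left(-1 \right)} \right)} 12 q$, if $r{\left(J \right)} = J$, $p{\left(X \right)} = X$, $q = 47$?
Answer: $-564$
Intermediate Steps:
$r{\left(p{\left(-1 \right)} \right)} 12 q = \left(-1\right) 12 \cdot 47 = \left(-12\right) 47 = -564$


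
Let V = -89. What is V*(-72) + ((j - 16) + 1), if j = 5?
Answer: 6398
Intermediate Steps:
V*(-72) + ((j - 16) + 1) = -89*(-72) + ((5 - 16) + 1) = 6408 + (-11 + 1) = 6408 - 10 = 6398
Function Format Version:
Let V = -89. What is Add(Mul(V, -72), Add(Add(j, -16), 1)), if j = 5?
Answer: 6398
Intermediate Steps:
Add(Mul(V, -72), Add(Add(j, -16), 1)) = Add(Mul(-89, -72), Add(Add(5, -16), 1)) = Add(6408, Add(-11, 1)) = Add(6408, -10) = 6398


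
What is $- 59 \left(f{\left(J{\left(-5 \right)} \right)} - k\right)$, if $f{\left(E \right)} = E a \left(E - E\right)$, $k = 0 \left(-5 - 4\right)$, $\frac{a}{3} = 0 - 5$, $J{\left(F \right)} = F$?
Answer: $0$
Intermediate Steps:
$a = -15$ ($a = 3 \left(0 - 5\right) = 3 \left(-5\right) = -15$)
$k = 0$ ($k = 0 \left(-9\right) = 0$)
$f{\left(E \right)} = 0$ ($f{\left(E \right)} = E \left(-15\right) \left(E - E\right) = - 15 E 0 = 0$)
$- 59 \left(f{\left(J{\left(-5 \right)} \right)} - k\right) = - 59 \left(0 - 0\right) = - 59 \left(0 + 0\right) = \left(-59\right) 0 = 0$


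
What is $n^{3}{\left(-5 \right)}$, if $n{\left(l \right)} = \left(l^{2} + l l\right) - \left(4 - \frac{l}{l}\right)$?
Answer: $103823$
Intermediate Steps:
$n{\left(l \right)} = -3 + 2 l^{2}$ ($n{\left(l \right)} = \left(l^{2} + l^{2}\right) + \left(-4 + 1\right) = 2 l^{2} - 3 = -3 + 2 l^{2}$)
$n^{3}{\left(-5 \right)} = \left(-3 + 2 \left(-5\right)^{2}\right)^{3} = \left(-3 + 2 \cdot 25\right)^{3} = \left(-3 + 50\right)^{3} = 47^{3} = 103823$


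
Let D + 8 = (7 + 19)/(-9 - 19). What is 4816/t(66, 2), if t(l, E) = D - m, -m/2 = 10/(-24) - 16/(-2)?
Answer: 101136/131 ≈ 772.03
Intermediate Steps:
m = -91/6 (m = -2*(10/(-24) - 16/(-2)) = -2*(10*(-1/24) - 16*(-½)) = -2*(-5/12 + 8) = -2*91/12 = -91/6 ≈ -15.167)
D = -125/14 (D = -8 + (7 + 19)/(-9 - 19) = -8 + 26/(-28) = -8 + 26*(-1/28) = -8 - 13/14 = -125/14 ≈ -8.9286)
t(l, E) = 131/21 (t(l, E) = -125/14 - 1*(-91/6) = -125/14 + 91/6 = 131/21)
4816/t(66, 2) = 4816/(131/21) = 4816*(21/131) = 101136/131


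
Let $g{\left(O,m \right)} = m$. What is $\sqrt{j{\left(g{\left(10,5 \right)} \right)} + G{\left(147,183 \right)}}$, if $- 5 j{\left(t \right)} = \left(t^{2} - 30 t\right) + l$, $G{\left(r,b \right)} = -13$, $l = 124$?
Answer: $\frac{8 i \sqrt{5}}{5} \approx 3.5777 i$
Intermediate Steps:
$j{\left(t \right)} = - \frac{124}{5} + 6 t - \frac{t^{2}}{5}$ ($j{\left(t \right)} = - \frac{\left(t^{2} - 30 t\right) + 124}{5} = - \frac{124 + t^{2} - 30 t}{5} = - \frac{124}{5} + 6 t - \frac{t^{2}}{5}$)
$\sqrt{j{\left(g{\left(10,5 \right)} \right)} + G{\left(147,183 \right)}} = \sqrt{\left(- \frac{124}{5} + 6 \cdot 5 - \frac{5^{2}}{5}\right) - 13} = \sqrt{\left(- \frac{124}{5} + 30 - 5\right) - 13} = \sqrt{\frac{1}{5} - 13} = \sqrt{- \frac{64}{5}} = \frac{8 i \sqrt{5}}{5}$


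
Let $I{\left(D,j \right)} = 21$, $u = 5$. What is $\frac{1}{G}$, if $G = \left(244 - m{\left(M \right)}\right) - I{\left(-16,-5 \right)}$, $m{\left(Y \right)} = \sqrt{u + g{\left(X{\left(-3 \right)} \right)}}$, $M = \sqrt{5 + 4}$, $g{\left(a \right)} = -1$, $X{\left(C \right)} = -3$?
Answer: $\frac{1}{221} \approx 0.0045249$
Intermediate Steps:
$M = 3$ ($M = \sqrt{9} = 3$)
$m{\left(Y \right)} = 2$ ($m{\left(Y \right)} = \sqrt{5 - 1} = \sqrt{4} = 2$)
$G = 221$ ($G = \left(244 - 2\right) - 21 = 242 - 21 = 221$)
$\frac{1}{G} = \frac{1}{221}$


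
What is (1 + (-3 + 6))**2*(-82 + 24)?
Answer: -928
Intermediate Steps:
(1 + (-3 + 6))**2*(-82 + 24) = (1 + 3)**2*(-58) = 4**2*(-58) = 16*(-58) = -928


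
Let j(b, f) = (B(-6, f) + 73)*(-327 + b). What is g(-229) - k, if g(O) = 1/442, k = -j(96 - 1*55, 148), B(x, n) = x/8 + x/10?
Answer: -22643547/1105 ≈ -20492.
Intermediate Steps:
B(x, n) = 9*x/40 (B(x, n) = x*(1/8) + x*(1/10) = x/8 + x/10 = 9*x/40)
j(b, f) = -468591/20 + 1433*b/20 (j(b, f) = ((9/40)*(-6) + 73)*(-327 + b) = (-27/20 + 73)*(-327 + b) = 1433*(-327 + b)/20 = -468591/20 + 1433*b/20)
k = 204919/10 (k = -(-468591/20 + 1433*(96 - 1*55)/20) = -(-468591/20 + 1433*(96 - 55)/20) = -(-468591/20 + (1433/20)*41) = -(-468591/20 + 58753/20) = -1*(-204919/10) = 204919/10 ≈ 20492.)
g(O) = 1/442
g(-229) - k = 1/442 - 1*204919/10 = 1/442 - 204919/10 = -22643547/1105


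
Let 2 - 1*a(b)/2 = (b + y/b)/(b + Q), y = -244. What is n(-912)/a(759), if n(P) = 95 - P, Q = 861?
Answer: 619093530/1883323 ≈ 328.72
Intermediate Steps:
a(b) = 4 - 2*(b - 244/b)/(861 + b) (a(b) = 4 - 2*(b - 244/b)/(b + 861) = 4 - 2*(b - 244/b)/(861 + b))
n(-912)/a(759) = (95 - 1*(-912))/((2*(244 + 759**2 + 1722*759)/(759*(861 + 759)))) = (95 + 912)/((2*(1/759)*(244 + 576081 + 1306998)/1620)) = 1007/((2*(1/759)*(1/1620)*1883323)) = 1007/(1883323/614790) = 1007*(614790/1883323) = 619093530/1883323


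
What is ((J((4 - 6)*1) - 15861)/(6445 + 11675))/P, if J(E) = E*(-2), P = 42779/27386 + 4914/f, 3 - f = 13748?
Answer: -596890097849/821601662412 ≈ -0.72650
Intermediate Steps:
f = -13745 (f = 3 - 1*13748 = 3 - 13748 = -13745)
P = 453422551/376420570 (P = 42779/27386 + 4914/(-13745) = 42779*(1/27386) + 4914*(-1/13745) = 42779/27386 - 4914/13745 = 453422551/376420570 ≈ 1.2046)
J(E) = -2*E
((J((4 - 6)*1) - 15861)/(6445 + 11675))/P = ((-2*(4 - 6) - 15861)/(6445 + 11675))/(453422551/376420570) = ((-(-4) - 15861)/18120)*(376420570/453422551) = ((-2*(-2) - 15861)*(1/18120))*(376420570/453422551) = ((4 - 15861)*(1/18120))*(376420570/453422551) = -15857*1/18120*(376420570/453422551) = -15857/18120*376420570/453422551 = -596890097849/821601662412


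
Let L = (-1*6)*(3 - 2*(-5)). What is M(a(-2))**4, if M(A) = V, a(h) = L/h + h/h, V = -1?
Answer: 1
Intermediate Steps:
L = -78 (L = -6*(3 + 10) = -6*13 = -78)
a(h) = 1 - 78/h (a(h) = -78/h + h/h = -78/h + 1 = 1 - 78/h)
M(A) = -1
M(a(-2))**4 = (-1)**4 = 1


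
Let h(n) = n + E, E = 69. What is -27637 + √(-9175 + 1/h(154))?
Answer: -27637 + 6*I*√12673982/223 ≈ -27637.0 + 95.786*I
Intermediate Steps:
h(n) = 69 + n (h(n) = n + 69 = 69 + n)
-27637 + √(-9175 + 1/h(154)) = -27637 + √(-9175 + 1/(69 + 154)) = -27637 + √(-9175 + 1/223) = -27637 + √(-2046024/223) = -27637 + 6*I*√12673982/223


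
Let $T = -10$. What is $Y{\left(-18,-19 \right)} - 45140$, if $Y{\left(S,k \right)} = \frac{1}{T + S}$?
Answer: $- \frac{1263921}{28} \approx -45140.0$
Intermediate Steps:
$Y{\left(S,k \right)} = \frac{1}{-10 + S}$
$Y{\left(-18,-19 \right)} - 45140 = \frac{1}{-10 - 18} - 45140 = \frac{1}{-28} - 45140 = - \frac{1}{28} - 45140 = - \frac{1263921}{28}$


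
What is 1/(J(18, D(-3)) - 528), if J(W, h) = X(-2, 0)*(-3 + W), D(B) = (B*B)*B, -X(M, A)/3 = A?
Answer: -1/528 ≈ -0.0018939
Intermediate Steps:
X(M, A) = -3*A
D(B) = B³ (D(B) = B²*B = B³)
J(W, h) = 0 (J(W, h) = (-3*0)*(-3 + W) = 0*(-3 + W) = 0)
1/(J(18, D(-3)) - 528) = 1/(0 - 528) = 1/(-528) = -1/528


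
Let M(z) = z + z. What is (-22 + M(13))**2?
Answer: 16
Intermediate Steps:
M(z) = 2*z
(-22 + M(13))**2 = (-22 + 2*13)**2 = (-22 + 26)**2 = 4**2 = 16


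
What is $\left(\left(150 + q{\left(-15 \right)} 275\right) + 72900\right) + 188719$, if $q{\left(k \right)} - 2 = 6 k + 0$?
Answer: $237569$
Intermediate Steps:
$q{\left(k \right)} = 2 + 6 k$ ($q{\left(k \right)} = 2 + \left(6 k + 0\right) = 2 + 6 k$)
$\left(\left(150 + q{\left(-15 \right)} 275\right) + 72900\right) + 188719 = \left(\left(150 + \left(2 + 6 \left(-15\right)\right) 275\right) + 72900\right) + 188719 = \left(\left(150 + \left(2 - 90\right) 275\right) + 72900\right) + 188719 = \left(\left(150 - 24200\right) + 72900\right) + 188719 = \left(-24050 + 72900\right) + 188719 = 48850 + 188719 = 237569$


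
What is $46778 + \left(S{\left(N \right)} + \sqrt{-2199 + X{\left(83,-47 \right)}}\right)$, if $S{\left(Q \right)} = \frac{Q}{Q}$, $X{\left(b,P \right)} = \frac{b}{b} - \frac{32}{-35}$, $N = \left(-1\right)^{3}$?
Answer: $46779 + \frac{i \sqrt{2691430}}{35} \approx 46779.0 + 46.873 i$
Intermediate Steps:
$N = -1$
$X{\left(b,P \right)} = \frac{67}{35}$ ($X{\left(b,P \right)} = 1 - - \frac{32}{35} = 1 + \frac{32}{35} = \frac{67}{35}$)
$S{\left(Q \right)} = 1$
$46778 + \left(S{\left(N \right)} + \sqrt{-2199 + X{\left(83,-47 \right)}}\right) = 46778 + \left(1 + \sqrt{-2199 + \frac{67}{35}}\right) = 46778 + \left(1 + \sqrt{- \frac{76898}{35}}\right) = 46778 + \left(1 + \frac{i \sqrt{2691430}}{35}\right) = 46779 + \frac{i \sqrt{2691430}}{35}$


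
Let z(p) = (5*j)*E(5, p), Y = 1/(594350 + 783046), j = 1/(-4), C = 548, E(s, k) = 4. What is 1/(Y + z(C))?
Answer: -1377396/6886979 ≈ -0.20000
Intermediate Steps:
j = -¼ (j = 1*(-¼) = -¼ ≈ -0.25000)
Y = 1/1377396 ≈ 7.2601e-7
z(p) = -5 (z(p) = (5*(-¼))*4 = -5/4*4 = -5)
1/(Y + z(C)) = 1/(1/1377396 - 5) = 1/(-6886979/1377396) = -1377396/6886979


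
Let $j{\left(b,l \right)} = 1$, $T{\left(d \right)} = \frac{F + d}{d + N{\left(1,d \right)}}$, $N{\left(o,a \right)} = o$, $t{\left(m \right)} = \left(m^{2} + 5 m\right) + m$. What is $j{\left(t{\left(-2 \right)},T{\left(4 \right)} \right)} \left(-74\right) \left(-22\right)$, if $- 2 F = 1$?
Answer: $1628$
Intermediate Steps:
$t{\left(m \right)} = m^{2} + 6 m$
$F = - \frac{1}{2}$ ($F = \left(- \frac{1}{2}\right) 1 = - \frac{1}{2} \approx -0.5$)
$T{\left(d \right)} = \frac{- \frac{1}{2} + d}{1 + d}$ ($T{\left(d \right)} = \frac{- \frac{1}{2} + d}{d + 1} = \frac{- \frac{1}{2} + d}{1 + d}$)
$j{\left(t{\left(-2 \right)},T{\left(4 \right)} \right)} \left(-74\right) \left(-22\right) = 1 \left(-74\right) \left(-22\right) = \left(-74\right) \left(-22\right) = 1628$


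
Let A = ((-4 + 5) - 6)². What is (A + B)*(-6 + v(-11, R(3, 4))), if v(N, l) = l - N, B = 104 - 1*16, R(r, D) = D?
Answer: 1017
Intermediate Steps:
B = 88 (B = 104 - 16 = 88)
A = 25 (A = (1 - 6)² = (-5)² = 25)
(A + B)*(-6 + v(-11, R(3, 4))) = (25 + 88)*(-6 + (4 - 1*(-11))) = 113*(-6 + (4 + 11)) = 113*(-6 + 15) = 113*9 = 1017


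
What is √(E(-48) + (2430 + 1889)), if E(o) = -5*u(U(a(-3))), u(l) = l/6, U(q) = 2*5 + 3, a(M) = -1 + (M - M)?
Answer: √155094/6 ≈ 65.637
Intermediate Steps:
a(M) = -1 (a(M) = -1 + 0 = -1)
U(q) = 13 (U(q) = 10 + 3 = 13)
u(l) = l/6 (u(l) = l*(⅙) = l/6)
E(o) = -65/6 (E(o) = -5*13/6 = -65/6)
√(E(-48) + (2430 + 1889)) = √(-65/6 + (2430 + 1889)) = √(-65/6 + 4319) = √(25849/6) = √155094/6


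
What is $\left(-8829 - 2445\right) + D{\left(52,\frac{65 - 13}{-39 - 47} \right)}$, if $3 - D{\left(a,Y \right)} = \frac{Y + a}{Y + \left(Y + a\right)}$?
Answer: $- \frac{946849}{84} \approx -11272.0$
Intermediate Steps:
$D{\left(a,Y \right)} = 3 - \frac{Y + a}{a + 2 Y}$ ($D{\left(a,Y \right)} = 3 - \frac{Y + a}{Y + \left(Y + a\right)} = 3 - \frac{Y + a}{a + 2 Y}$)
$\left(-8829 - 2445\right) + D{\left(52,\frac{65 - 13}{-39 - 47} \right)} = \left(-8829 - 2445\right) + \frac{2 \cdot 52 + 5 \frac{65 - 13}{-39 - 47}}{52 + 2 \frac{65 - 13}{-39 - 47}} = -11274 + \frac{104 + 5 \frac{52}{-86}}{52 + 2 \frac{52}{-86}} = -11274 + \frac{104 + 5 \cdot 52 \left(- \frac{1}{86}\right)}{52 + 2 \cdot 52 \left(- \frac{1}{86}\right)} = -11274 + \frac{104 + 5 \left(- \frac{26}{43}\right)}{52 + 2 \left(- \frac{26}{43}\right)} = -11274 + \frac{104 - \frac{130}{43}}{52 - \frac{52}{43}} = -11274 + \frac{1}{\frac{2184}{43}} \cdot \frac{4342}{43} = -11274 + \frac{43}{2184} \cdot \frac{4342}{43} = -11274 + \frac{167}{84} = - \frac{946849}{84}$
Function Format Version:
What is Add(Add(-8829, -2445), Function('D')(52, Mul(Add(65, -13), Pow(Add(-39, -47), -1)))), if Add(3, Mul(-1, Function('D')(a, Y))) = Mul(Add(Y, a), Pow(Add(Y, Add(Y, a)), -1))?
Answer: Rational(-946849, 84) ≈ -11272.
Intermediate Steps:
Function('D')(a, Y) = Add(3, Mul(-1, Pow(Add(a, Mul(2, Y)), -1), Add(Y, a))) (Function('D')(a, Y) = Add(3, Mul(-1, Mul(Add(Y, a), Pow(Add(Y, Add(Y, a)), -1)))) = Add(3, Mul(-1, Mul(Add(Y, a), Pow(Add(a, Mul(2, Y)), -1)))) = Add(3, Mul(-1, Mul(Pow(Add(a, Mul(2, Y)), -1), Add(Y, a)))) = Add(3, Mul(-1, Pow(Add(a, Mul(2, Y)), -1), Add(Y, a))))
Add(Add(-8829, -2445), Function('D')(52, Mul(Add(65, -13), Pow(Add(-39, -47), -1)))) = Add(Add(-8829, -2445), Mul(Pow(Add(52, Mul(2, Mul(Add(65, -13), Pow(Add(-39, -47), -1)))), -1), Add(Mul(2, 52), Mul(5, Mul(Add(65, -13), Pow(Add(-39, -47), -1)))))) = Add(-11274, Mul(Pow(Add(52, Mul(2, Mul(52, Pow(-86, -1)))), -1), Add(104, Mul(5, Mul(52, Pow(-86, -1)))))) = Add(-11274, Mul(Pow(Add(52, Mul(2, Mul(52, Rational(-1, 86)))), -1), Add(104, Mul(5, Mul(52, Rational(-1, 86)))))) = Add(-11274, Mul(Pow(Add(52, Mul(2, Rational(-26, 43))), -1), Add(104, Mul(5, Rational(-26, 43))))) = Add(-11274, Mul(Pow(Add(52, Rational(-52, 43)), -1), Add(104, Rational(-130, 43)))) = Add(-11274, Mul(Pow(Rational(2184, 43), -1), Rational(4342, 43))) = Add(-11274, Mul(Rational(43, 2184), Rational(4342, 43))) = Add(-11274, Rational(167, 84)) = Rational(-946849, 84)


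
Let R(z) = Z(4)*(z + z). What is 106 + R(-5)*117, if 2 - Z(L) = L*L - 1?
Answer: 15316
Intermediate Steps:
Z(L) = 3 - L² (Z(L) = 2 - (L*L - 1) = 2 - (L² - 1) = 2 - (-1 + L²) = 2 + (1 - L²) = 3 - L²)
R(z) = -26*z (R(z) = (3 - 1*4²)*(z + z) = (3 - 1*16)*(2*z) = (3 - 16)*(2*z) = -26*z)
106 + R(-5)*117 = 106 - 26*(-5)*117 = 106 + 130*117 = 106 + 15210 = 15316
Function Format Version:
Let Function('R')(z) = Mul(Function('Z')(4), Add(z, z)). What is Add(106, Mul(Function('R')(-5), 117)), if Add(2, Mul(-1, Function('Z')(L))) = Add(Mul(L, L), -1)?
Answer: 15316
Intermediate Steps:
Function('Z')(L) = Add(3, Mul(-1, Pow(L, 2))) (Function('Z')(L) = Add(2, Mul(-1, Add(Mul(L, L), -1))) = Add(2, Mul(-1, Add(Pow(L, 2), -1))) = Add(2, Mul(-1, Add(-1, Pow(L, 2)))) = Add(2, Add(1, Mul(-1, Pow(L, 2)))) = Add(3, Mul(-1, Pow(L, 2))))
Function('R')(z) = Mul(-26, z) (Function('R')(z) = Mul(Add(3, Mul(-1, Pow(4, 2))), Add(z, z)) = Mul(Add(3, Mul(-1, 16)), Mul(2, z)) = Mul(Add(3, -16), Mul(2, z)) = Mul(-13, Mul(2, z)) = Mul(-26, z))
Add(106, Mul(Function('R')(-5), 117)) = Add(106, Mul(Mul(-26, -5), 117)) = Add(106, Mul(130, 117)) = Add(106, 15210) = 15316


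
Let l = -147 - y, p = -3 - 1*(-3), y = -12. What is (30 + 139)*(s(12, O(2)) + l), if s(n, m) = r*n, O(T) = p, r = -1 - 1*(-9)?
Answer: -6591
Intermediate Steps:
r = 8 (r = -1 + 9 = 8)
p = 0 (p = -3 + 3 = 0)
O(T) = 0
s(n, m) = 8*n
l = -135 (l = -147 - 1*(-12) = -147 + 12 = -135)
(30 + 139)*(s(12, O(2)) + l) = (30 + 139)*(8*12 - 135) = 169*(96 - 135) = 169*(-39) = -6591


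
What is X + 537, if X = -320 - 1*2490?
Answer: -2273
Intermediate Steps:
X = -2810 (X = -320 - 2490 = -2810)
X + 537 = -2810 + 537 = -2273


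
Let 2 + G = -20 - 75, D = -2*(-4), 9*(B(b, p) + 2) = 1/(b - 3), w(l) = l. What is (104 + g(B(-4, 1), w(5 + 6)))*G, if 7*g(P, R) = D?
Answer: -71392/7 ≈ -10199.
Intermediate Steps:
B(b, p) = -2 + 1/(9*(-3 + b)) (B(b, p) = -2 + 1/(9*(b - 3)) = -2 + 1/(9*(-3 + b)))
D = 8
G = -97 (G = -2 + (-20 - 75) = -2 - 95 = -97)
g(P, R) = 8/7 (g(P, R) = (1/7)*8 = 8/7)
(104 + g(B(-4, 1), w(5 + 6)))*G = (104 + 8/7)*(-97) = (736/7)*(-97) = -71392/7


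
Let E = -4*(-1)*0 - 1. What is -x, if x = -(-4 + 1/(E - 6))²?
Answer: 841/49 ≈ 17.163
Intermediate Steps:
E = -1 (E = 4*0 - 1 = 0 - 1 = -1)
x = -841/49 (x = -(-4 + 1/(-1 - 6))² = -(-4 + 1/(-7))² = -(-4 - ⅐)² = -(-29/7)² = -1*841/49 = -841/49 ≈ -17.163)
-x = -1*(-841/49) = 841/49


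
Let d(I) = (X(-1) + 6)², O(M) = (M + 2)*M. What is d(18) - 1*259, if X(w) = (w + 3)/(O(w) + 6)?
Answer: -5451/25 ≈ -218.04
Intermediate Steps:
O(M) = M*(2 + M) (O(M) = (2 + M)*M = M*(2 + M))
X(w) = (3 + w)/(6 + w*(2 + w)) (X(w) = (w + 3)/(w*(2 + w) + 6) = (3 + w)/(6 + w*(2 + w)))
d(I) = 1024/25 (d(I) = ((3 - 1)/(6 - (2 - 1)) + 6)² = (2/(6 - 1*1) + 6)² = (2/(6 - 1) + 6)² = (2/5 + 6)² = ((⅕)*2 + 6)² = (⅖ + 6)² = (32/5)² = 1024/25)
d(18) - 1*259 = 1024/25 - 1*259 = 1024/25 - 259 = -5451/25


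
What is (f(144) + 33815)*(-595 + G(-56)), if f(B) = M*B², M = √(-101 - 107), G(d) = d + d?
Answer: -23907205 - 58641408*I*√13 ≈ -2.3907e+7 - 2.1143e+8*I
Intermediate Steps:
G(d) = 2*d
M = 4*I*√13 (M = √(-208) = 4*I*√13 ≈ 14.422*I)
f(B) = 4*I*√13*B² (f(B) = (4*I*√13)*B² = 4*I*√13*B²)
(f(144) + 33815)*(-595 + G(-56)) = (4*I*√13*144² + 33815)*(-595 + 2*(-56)) = (4*I*√13*20736 + 33815)*(-595 - 112) = (82944*I*√13 + 33815)*(-707) = (33815 + 82944*I*√13)*(-707) = -23907205 - 58641408*I*√13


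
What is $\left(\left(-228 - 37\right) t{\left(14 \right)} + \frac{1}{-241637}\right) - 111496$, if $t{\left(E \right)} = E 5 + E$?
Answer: $- \frac{32320398573}{241637} \approx -1.3376 \cdot 10^{5}$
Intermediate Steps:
$t{\left(E \right)} = 6 E$ ($t{\left(E \right)} = 5 E + E = 6 E$)
$\left(\left(-228 - 37\right) t{\left(14 \right)} + \frac{1}{-241637}\right) - 111496 = \left(\left(-228 - 37\right) 6 \cdot 14 + \frac{1}{-241637}\right) - 111496 = \left(\left(-265\right) 84 - \frac{1}{241637}\right) - 111496 = \left(-22260 - \frac{1}{241637}\right) - 111496 = - \frac{5378839621}{241637} - 111496 = - \frac{32320398573}{241637}$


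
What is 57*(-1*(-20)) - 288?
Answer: 852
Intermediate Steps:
57*(-1*(-20)) - 288 = 57*20 - 288 = 1140 - 288 = 852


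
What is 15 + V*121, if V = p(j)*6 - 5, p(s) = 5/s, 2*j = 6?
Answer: 620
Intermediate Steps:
j = 3 (j = (½)*6 = 3)
V = 5 (V = (5/3)*6 - 5 = 10 - 5 = 5)
15 + V*121 = 15 + 5*121 = 15 + 605 = 620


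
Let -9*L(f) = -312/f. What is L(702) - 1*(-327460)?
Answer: 26524264/81 ≈ 3.2746e+5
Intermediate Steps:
L(f) = 104/(3*f) (L(f) = -(-104)/(3*f) = 104/(3*f))
L(702) - 1*(-327460) = (104/3)/702 - 1*(-327460) = (104/3)*(1/702) + 327460 = 4/81 + 327460 = 26524264/81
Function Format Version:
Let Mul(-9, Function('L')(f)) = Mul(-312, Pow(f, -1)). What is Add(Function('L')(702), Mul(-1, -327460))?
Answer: Rational(26524264, 81) ≈ 3.2746e+5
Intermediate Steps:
Function('L')(f) = Mul(Rational(104, 3), Pow(f, -1)) (Function('L')(f) = Mul(Rational(-1, 9), Mul(-312, Pow(f, -1))) = Mul(Rational(104, 3), Pow(f, -1)))
Add(Function('L')(702), Mul(-1, -327460)) = Add(Mul(Rational(104, 3), Pow(702, -1)), Mul(-1, -327460)) = Add(Mul(Rational(104, 3), Rational(1, 702)), 327460) = Add(Rational(4, 81), 327460) = Rational(26524264, 81)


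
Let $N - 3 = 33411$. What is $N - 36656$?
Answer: $-3242$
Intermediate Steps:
$N = 33414$ ($N = 3 + 33411 = 33414$)
$N - 36656 = 33414 - 36656 = -3242$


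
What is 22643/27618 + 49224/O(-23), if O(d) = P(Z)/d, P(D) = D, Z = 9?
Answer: -3474174461/27618 ≈ -1.2579e+5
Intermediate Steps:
O(d) = 9/d
22643/27618 + 49224/O(-23) = 22643/27618 + 49224/((9/(-23))) = 22643*(1/27618) + 49224/((9*(-1/23))) = 22643/27618 + 49224/(-9/23) = 22643/27618 + 49224*(-23/9) = 22643/27618 - 377384/3 = -3474174461/27618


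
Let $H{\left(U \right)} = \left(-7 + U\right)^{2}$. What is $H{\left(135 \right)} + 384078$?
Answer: $400462$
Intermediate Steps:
$H{\left(135 \right)} + 384078 = \left(-7 + 135\right)^{2} + 384078 = 128^{2} + 384078 = 16384 + 384078 = 400462$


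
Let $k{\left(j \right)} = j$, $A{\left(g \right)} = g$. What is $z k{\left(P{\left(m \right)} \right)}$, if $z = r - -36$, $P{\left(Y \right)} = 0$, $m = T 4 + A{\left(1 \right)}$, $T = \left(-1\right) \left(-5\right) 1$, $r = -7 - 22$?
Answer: $0$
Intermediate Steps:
$r = -29$ ($r = -7 - 22 = -29$)
$T = 5$ ($T = 5 \cdot 1 = 5$)
$m = 21$ ($m = 5 \cdot 4 + 1 = 20 + 1 = 21$)
$z = 7$ ($z = -29 - -36 = -29 + 36 = 7$)
$z k{\left(P{\left(m \right)} \right)} = 7 \cdot 0 = 0$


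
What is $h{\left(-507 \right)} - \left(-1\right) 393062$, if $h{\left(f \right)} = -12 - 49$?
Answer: $393001$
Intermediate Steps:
$h{\left(f \right)} = -61$ ($h{\left(f \right)} = -12 - 49 = -61$)
$h{\left(-507 \right)} - \left(-1\right) 393062 = -61 - \left(-1\right) 393062 = -61 - -393062 = -61 + 393062 = 393001$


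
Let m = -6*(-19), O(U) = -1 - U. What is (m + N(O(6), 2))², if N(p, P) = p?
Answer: 11449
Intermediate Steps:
m = 114
(m + N(O(6), 2))² = (114 + (-1 - 1*6))² = (114 + (-1 - 6))² = (114 - 7)² = 107² = 11449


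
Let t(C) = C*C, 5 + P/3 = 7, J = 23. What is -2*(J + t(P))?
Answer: -118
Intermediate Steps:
P = 6 (P = -15 + 3*7 = -15 + 21 = 6)
t(C) = C²
-2*(J + t(P)) = -2*(23 + 6²) = -2*(23 + 36) = -2*59 = -118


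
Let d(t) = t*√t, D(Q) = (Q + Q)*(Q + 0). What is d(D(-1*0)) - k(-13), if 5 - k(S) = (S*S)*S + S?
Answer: -2215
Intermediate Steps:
D(Q) = 2*Q² (D(Q) = (2*Q)*Q = 2*Q²)
k(S) = 5 - S - S³ (k(S) = 5 - ((S*S)*S + S) = 5 - (S²*S + S) = 5 - (S³ + S) = 5 - (S + S³) = 5 + (-S - S³) = 5 - S - S³)
d(t) = t^(3/2)
d(D(-1*0)) - k(-13) = (2*(-1*0)²)^(3/2) - (5 - 1*(-13) - 1*(-13)³) = (2*0²)^(3/2) - (5 + 13 - 1*(-2197)) = (2*0)^(3/2) - (5 + 13 + 2197) = 0^(3/2) - 1*2215 = 0 - 2215 = -2215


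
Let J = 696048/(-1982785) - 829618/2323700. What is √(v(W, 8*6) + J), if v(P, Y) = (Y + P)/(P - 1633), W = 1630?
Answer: I*√873449743363895235395874/39491978610 ≈ 23.665*I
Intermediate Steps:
v(P, Y) = (P + Y)/(-1633 + P)
J = -326236086373/460739750450 (J = 696048*(-1/1982785) - 829618*1/2323700 = -696048/1982785 - 414809/1161850 = -326236086373/460739750450 ≈ -0.70807)
√(v(W, 8*6) + J) = √((1630 + 8*6)/(-1633 + 1630) - 326236086373/460739750450) = √((1630 + 48)/(-3) - 326236086373/460739750450) = √(-⅓*1678 - 326236086373/460739750450) = √(-1678/3 - 326236086373/460739750450) = √(-774100009514219/1382219251350) = I*√873449743363895235395874/39491978610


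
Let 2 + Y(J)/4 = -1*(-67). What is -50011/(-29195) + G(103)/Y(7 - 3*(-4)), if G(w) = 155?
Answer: 3505617/1518140 ≈ 2.3092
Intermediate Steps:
Y(J) = 260 (Y(J) = -8 + 4*(-1*(-67)) = -8 + 4*67 = -8 + 268 = 260)
-50011/(-29195) + G(103)/Y(7 - 3*(-4)) = -50011/(-29195) + 155/260 = -50011*(-1/29195) + 155*(1/260) = 50011/29195 + 31/52 = 3505617/1518140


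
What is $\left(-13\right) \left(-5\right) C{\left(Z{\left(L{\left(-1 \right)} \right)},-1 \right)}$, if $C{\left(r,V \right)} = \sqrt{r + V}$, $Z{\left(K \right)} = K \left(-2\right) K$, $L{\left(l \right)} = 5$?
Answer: $65 i \sqrt{51} \approx 464.19 i$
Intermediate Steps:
$Z{\left(K \right)} = - 2 K^{2}$ ($Z{\left(K \right)} = - 2 K K = - 2 K^{2}$)
$C{\left(r,V \right)} = \sqrt{V + r}$
$\left(-13\right) \left(-5\right) C{\left(Z{\left(L{\left(-1 \right)} \right)},-1 \right)} = \left(-13\right) \left(-5\right) \sqrt{-1 - 2 \cdot 5^{2}} = 65 \sqrt{-1 - 50} = 65 \sqrt{-51} = 65 i \sqrt{51}$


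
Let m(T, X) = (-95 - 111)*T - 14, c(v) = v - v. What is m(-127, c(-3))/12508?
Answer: 6537/3127 ≈ 2.0905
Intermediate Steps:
c(v) = 0
m(T, X) = -14 - 206*T (m(T, X) = -206*T - 14 = -14 - 206*T)
m(-127, c(-3))/12508 = (-14 - 206*(-127))/12508 = (-14 + 26162)*(1/12508) = 26148*(1/12508) = 6537/3127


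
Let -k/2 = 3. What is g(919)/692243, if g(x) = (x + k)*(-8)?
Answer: -7304/692243 ≈ -0.010551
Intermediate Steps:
k = -6 (k = -2*3 = -6)
g(x) = 48 - 8*x (g(x) = (x - 6)*(-8) = (-6 + x)*(-8) = 48 - 8*x)
g(919)/692243 = (48 - 8*919)/692243 = (48 - 7352)*(1/692243) = -7304*1/692243 = -7304/692243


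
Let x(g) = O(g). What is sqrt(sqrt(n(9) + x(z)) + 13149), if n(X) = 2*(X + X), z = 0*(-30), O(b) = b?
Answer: sqrt(13155) ≈ 114.70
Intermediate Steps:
z = 0
x(g) = g
n(X) = 4*X (n(X) = 2*(2*X) = 4*X)
sqrt(sqrt(n(9) + x(z)) + 13149) = sqrt(sqrt(4*9 + 0) + 13149) = sqrt(sqrt(36 + 0) + 13149) = sqrt(sqrt(36) + 13149) = sqrt(6 + 13149) = sqrt(13155)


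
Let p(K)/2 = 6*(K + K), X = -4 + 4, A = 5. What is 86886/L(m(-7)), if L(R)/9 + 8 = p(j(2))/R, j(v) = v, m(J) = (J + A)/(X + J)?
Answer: 4827/80 ≈ 60.338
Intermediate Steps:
X = 0
m(J) = (5 + J)/J (m(J) = (J + 5)/(0 + J) = (5 + J)/J)
p(K) = 24*K (p(K) = 2*(6*(K + K)) = 2*(6*(2*K)) = 2*(12*K) = 24*K)
L(R) = -72 + 432/R (L(R) = -72 + 9*((24*2)/R) = -72 + 9*(48/R) = -72 + 432/R)
86886/L(m(-7)) = 86886/(-72 + 432/(((5 - 7)/(-7)))) = 86886/(-72 + 432/((-⅐*(-2)))) = 86886/(-72 + 432/(2/7)) = 86886/(-72 + 432*(7/2)) = 86886/(-72 + 1512) = 86886/1440 = 86886*(1/1440) = 4827/80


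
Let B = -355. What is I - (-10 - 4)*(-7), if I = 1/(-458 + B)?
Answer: -79675/813 ≈ -98.001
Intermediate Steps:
I = -1/813 (I = 1/(-458 - 355) = 1/(-813) = -1/813 ≈ -0.0012300)
I - (-10 - 4)*(-7) = -1/813 - (-10 - 4)*(-7) = -1/813 - (-14)*(-7) = -1/813 - 1*98 = -1/813 - 98 = -79675/813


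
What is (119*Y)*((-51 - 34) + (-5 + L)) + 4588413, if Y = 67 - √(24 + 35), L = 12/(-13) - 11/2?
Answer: 99310427/26 + 298333*√59/26 ≈ 3.9078e+6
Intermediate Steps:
L = -167/26 (L = 12*(-1/13) - 11*½ = -12/13 - 11/2 = -167/26 ≈ -6.4231)
Y = 67 - √59 ≈ 59.319
(119*Y)*((-51 - 34) + (-5 + L)) + 4588413 = (119*(67 - √59))*((-51 - 34) + (-5 - 167/26)) + 4588413 = (7973 - 119*√59)*(-85 - 297/26) + 4588413 = (7973 - 119*√59)*(-2507/26) + 4588413 = (-19988311/26 + 298333*√59/26) + 4588413 = 99310427/26 + 298333*√59/26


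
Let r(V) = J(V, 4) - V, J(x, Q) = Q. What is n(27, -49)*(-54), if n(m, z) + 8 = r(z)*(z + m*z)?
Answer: 3927096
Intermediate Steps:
r(V) = 4 - V
n(m, z) = -8 + (4 - z)*(z + m*z)
n(27, -49)*(-54) = (-8 - 1*(-49)*(-4 - 49) - 1*27*(-49)*(-4 - 49))*(-54) = (-8 - 1*(-49)*(-53) - 1*27*(-49)*(-53))*(-54) = (-8 - 2597 - 70119)*(-54) = -72724*(-54) = 3927096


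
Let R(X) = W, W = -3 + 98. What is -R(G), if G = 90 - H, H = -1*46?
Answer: -95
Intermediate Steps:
H = -46
W = 95
G = 136 (G = 90 - 1*(-46) = 90 + 46 = 136)
R(X) = 95
-R(G) = -1*95 = -95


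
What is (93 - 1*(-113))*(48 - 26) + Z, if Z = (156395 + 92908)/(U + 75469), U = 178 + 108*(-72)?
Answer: 307840675/67871 ≈ 4535.7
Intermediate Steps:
U = -7598 (U = 178 - 7776 = -7598)
Z = 249303/67871 (Z = (156395 + 92908)/(-7598 + 75469) = 249303/67871 ≈ 3.6732)
(93 - 1*(-113))*(48 - 26) + Z = (93 - 1*(-113))*(48 - 26) + 249303/67871 = (93 + 113)*22 + 249303/67871 = 206*22 + 249303/67871 = 4532 + 249303/67871 = 307840675/67871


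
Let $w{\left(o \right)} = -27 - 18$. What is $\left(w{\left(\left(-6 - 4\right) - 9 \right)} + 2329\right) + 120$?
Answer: $2404$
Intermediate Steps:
$w{\left(o \right)} = -45$ ($w{\left(o \right)} = -27 - 18 = -45$)
$\left(w{\left(\left(-6 - 4\right) - 9 \right)} + 2329\right) + 120 = \left(-45 + 2329\right) + 120 = 2284 + 120 = 2404$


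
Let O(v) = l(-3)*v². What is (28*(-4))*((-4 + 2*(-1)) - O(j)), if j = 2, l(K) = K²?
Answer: 4704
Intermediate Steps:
O(v) = 9*v² (O(v) = (-3)²*v² = 9*v²)
(28*(-4))*((-4 + 2*(-1)) - O(j)) = (28*(-4))*((-4 + 2*(-1)) - 9*2²) = -112*((-4 - 2) - 9*4) = -112*(-6 - 1*36) = -112*(-6 - 36) = -112*(-42) = 4704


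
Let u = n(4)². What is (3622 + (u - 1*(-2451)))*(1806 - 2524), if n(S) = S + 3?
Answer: -4395596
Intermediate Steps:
n(S) = 3 + S
u = 49 (u = (3 + 4)² = 7² = 49)
(3622 + (u - 1*(-2451)))*(1806 - 2524) = (3622 + (49 - 1*(-2451)))*(1806 - 2524) = (3622 + (49 + 2451))*(-718) = (3622 + 2500)*(-718) = 6122*(-718) = -4395596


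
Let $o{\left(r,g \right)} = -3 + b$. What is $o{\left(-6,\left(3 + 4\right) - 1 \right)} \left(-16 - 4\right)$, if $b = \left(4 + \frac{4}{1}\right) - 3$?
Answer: $-40$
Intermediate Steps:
$b = 5$ ($b = \left(4 + 4 \cdot 1\right) - 3 = \left(4 + 4\right) - 3 = 8 - 3 = 5$)
$o{\left(r,g \right)} = 2$ ($o{\left(r,g \right)} = -3 + 5 = 2$)
$o{\left(-6,\left(3 + 4\right) - 1 \right)} \left(-16 - 4\right) = 2 \left(-16 - 4\right) = 2 \left(-20\right) = -40$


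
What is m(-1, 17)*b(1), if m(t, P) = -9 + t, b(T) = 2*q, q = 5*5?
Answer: -500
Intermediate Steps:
q = 25
b(T) = 50 (b(T) = 2*25 = 50)
m(-1, 17)*b(1) = (-9 - 1)*50 = -10*50 = -500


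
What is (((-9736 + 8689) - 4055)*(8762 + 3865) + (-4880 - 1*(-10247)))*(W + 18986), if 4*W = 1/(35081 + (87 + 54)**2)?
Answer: -268881206645826723/219848 ≈ -1.2230e+12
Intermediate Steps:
W = 1/219848 (W = 1/(4*(35081 + (87 + 54)**2)) = 1/(4*(35081 + 141**2)) = 1/(4*(35081 + 19881)) = (1/4)/54962 = (1/4)*(1/54962) = 1/219848 ≈ 4.5486e-6)
(((-9736 + 8689) - 4055)*(8762 + 3865) + (-4880 - 1*(-10247)))*(W + 18986) = (((-9736 + 8689) - 4055)*(8762 + 3865) + (-4880 - 1*(-10247)))*(1/219848 + 18986) = ((-1047 - 4055)*12627 + (-4880 + 10247))*(4174034129/219848) = (-5102*12627 + 5367)*(4174034129/219848) = (-64422954 + 5367)*(4174034129/219848) = -64417587*4174034129/219848 = -268881206645826723/219848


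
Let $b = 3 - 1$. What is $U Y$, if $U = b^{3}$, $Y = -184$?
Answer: $-1472$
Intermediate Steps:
$b = 2$ ($b = 3 - 1 = 2$)
$U = 8$ ($U = 2^{3} = 8$)
$U Y = 8 \left(-184\right) = -1472$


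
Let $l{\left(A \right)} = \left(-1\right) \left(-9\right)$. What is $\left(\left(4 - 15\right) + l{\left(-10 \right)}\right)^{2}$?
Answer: $4$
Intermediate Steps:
$l{\left(A \right)} = 9$
$\left(\left(4 - 15\right) + l{\left(-10 \right)}\right)^{2} = \left(\left(4 - 15\right) + 9\right)^{2} = \left(-11 + 9\right)^{2} = \left(-2\right)^{2} = 4$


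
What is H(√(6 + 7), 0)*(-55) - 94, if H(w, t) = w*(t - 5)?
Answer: -94 + 275*√13 ≈ 897.53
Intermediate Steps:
H(w, t) = w*(-5 + t)
H(√(6 + 7), 0)*(-55) - 94 = (√(6 + 7)*(-5 + 0))*(-55) - 94 = (√13*(-5))*(-55) - 94 = -5*√13*(-55) - 94 = 275*√13 - 94 = -94 + 275*√13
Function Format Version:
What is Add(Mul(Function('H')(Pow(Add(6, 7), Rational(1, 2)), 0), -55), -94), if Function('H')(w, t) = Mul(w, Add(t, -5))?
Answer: Add(-94, Mul(275, Pow(13, Rational(1, 2)))) ≈ 897.53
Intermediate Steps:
Function('H')(w, t) = Mul(w, Add(-5, t))
Add(Mul(Function('H')(Pow(Add(6, 7), Rational(1, 2)), 0), -55), -94) = Add(Mul(Mul(Pow(Add(6, 7), Rational(1, 2)), Add(-5, 0)), -55), -94) = Add(Mul(Mul(Pow(13, Rational(1, 2)), -5), -55), -94) = Add(Mul(Mul(-5, Pow(13, Rational(1, 2))), -55), -94) = Add(Mul(275, Pow(13, Rational(1, 2))), -94) = Add(-94, Mul(275, Pow(13, Rational(1, 2))))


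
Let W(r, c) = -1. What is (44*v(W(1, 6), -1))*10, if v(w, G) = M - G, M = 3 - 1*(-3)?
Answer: 3080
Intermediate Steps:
M = 6 (M = 3 + 3 = 6)
v(w, G) = 6 - G
(44*v(W(1, 6), -1))*10 = (44*(6 - 1*(-1)))*10 = (44*(6 + 1))*10 = (44*7)*10 = 308*10 = 3080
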